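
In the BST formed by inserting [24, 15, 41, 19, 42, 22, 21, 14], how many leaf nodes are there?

Tree built from: [24, 15, 41, 19, 42, 22, 21, 14]
Tree (level-order array): [24, 15, 41, 14, 19, None, 42, None, None, None, 22, None, None, 21]
Rule: A leaf has 0 children.
Per-node child counts:
  node 24: 2 child(ren)
  node 15: 2 child(ren)
  node 14: 0 child(ren)
  node 19: 1 child(ren)
  node 22: 1 child(ren)
  node 21: 0 child(ren)
  node 41: 1 child(ren)
  node 42: 0 child(ren)
Matching nodes: [14, 21, 42]
Count of leaf nodes: 3


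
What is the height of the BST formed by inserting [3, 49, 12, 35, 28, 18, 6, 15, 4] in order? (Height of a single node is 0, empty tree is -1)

Insertion order: [3, 49, 12, 35, 28, 18, 6, 15, 4]
Tree (level-order array): [3, None, 49, 12, None, 6, 35, 4, None, 28, None, None, None, 18, None, 15]
Compute height bottom-up (empty subtree = -1):
  height(4) = 1 + max(-1, -1) = 0
  height(6) = 1 + max(0, -1) = 1
  height(15) = 1 + max(-1, -1) = 0
  height(18) = 1 + max(0, -1) = 1
  height(28) = 1 + max(1, -1) = 2
  height(35) = 1 + max(2, -1) = 3
  height(12) = 1 + max(1, 3) = 4
  height(49) = 1 + max(4, -1) = 5
  height(3) = 1 + max(-1, 5) = 6
Height = 6


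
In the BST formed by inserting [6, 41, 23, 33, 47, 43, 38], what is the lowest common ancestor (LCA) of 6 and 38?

Tree insertion order: [6, 41, 23, 33, 47, 43, 38]
Tree (level-order array): [6, None, 41, 23, 47, None, 33, 43, None, None, 38]
In a BST, the LCA of p=6, q=38 is the first node v on the
root-to-leaf path with p <= v <= q (go left if both < v, right if both > v).
Walk from root:
  at 6: 6 <= 6 <= 38, this is the LCA
LCA = 6


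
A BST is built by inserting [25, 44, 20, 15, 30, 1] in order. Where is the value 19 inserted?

Starting tree (level order): [25, 20, 44, 15, None, 30, None, 1]
Insertion path: 25 -> 20 -> 15
Result: insert 19 as right child of 15
Final tree (level order): [25, 20, 44, 15, None, 30, None, 1, 19]


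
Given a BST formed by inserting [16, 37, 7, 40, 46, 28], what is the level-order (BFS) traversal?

Tree insertion order: [16, 37, 7, 40, 46, 28]
Tree (level-order array): [16, 7, 37, None, None, 28, 40, None, None, None, 46]
BFS from the root, enqueuing left then right child of each popped node:
  queue [16] -> pop 16, enqueue [7, 37], visited so far: [16]
  queue [7, 37] -> pop 7, enqueue [none], visited so far: [16, 7]
  queue [37] -> pop 37, enqueue [28, 40], visited so far: [16, 7, 37]
  queue [28, 40] -> pop 28, enqueue [none], visited so far: [16, 7, 37, 28]
  queue [40] -> pop 40, enqueue [46], visited so far: [16, 7, 37, 28, 40]
  queue [46] -> pop 46, enqueue [none], visited so far: [16, 7, 37, 28, 40, 46]
Result: [16, 7, 37, 28, 40, 46]


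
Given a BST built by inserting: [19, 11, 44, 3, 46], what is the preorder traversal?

Tree insertion order: [19, 11, 44, 3, 46]
Tree (level-order array): [19, 11, 44, 3, None, None, 46]
Preorder traversal: [19, 11, 3, 44, 46]


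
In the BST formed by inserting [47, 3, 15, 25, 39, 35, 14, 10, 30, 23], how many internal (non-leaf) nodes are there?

Tree built from: [47, 3, 15, 25, 39, 35, 14, 10, 30, 23]
Tree (level-order array): [47, 3, None, None, 15, 14, 25, 10, None, 23, 39, None, None, None, None, 35, None, 30]
Rule: An internal node has at least one child.
Per-node child counts:
  node 47: 1 child(ren)
  node 3: 1 child(ren)
  node 15: 2 child(ren)
  node 14: 1 child(ren)
  node 10: 0 child(ren)
  node 25: 2 child(ren)
  node 23: 0 child(ren)
  node 39: 1 child(ren)
  node 35: 1 child(ren)
  node 30: 0 child(ren)
Matching nodes: [47, 3, 15, 14, 25, 39, 35]
Count of internal (non-leaf) nodes: 7


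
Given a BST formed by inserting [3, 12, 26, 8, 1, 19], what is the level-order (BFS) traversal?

Tree insertion order: [3, 12, 26, 8, 1, 19]
Tree (level-order array): [3, 1, 12, None, None, 8, 26, None, None, 19]
BFS from the root, enqueuing left then right child of each popped node:
  queue [3] -> pop 3, enqueue [1, 12], visited so far: [3]
  queue [1, 12] -> pop 1, enqueue [none], visited so far: [3, 1]
  queue [12] -> pop 12, enqueue [8, 26], visited so far: [3, 1, 12]
  queue [8, 26] -> pop 8, enqueue [none], visited so far: [3, 1, 12, 8]
  queue [26] -> pop 26, enqueue [19], visited so far: [3, 1, 12, 8, 26]
  queue [19] -> pop 19, enqueue [none], visited so far: [3, 1, 12, 8, 26, 19]
Result: [3, 1, 12, 8, 26, 19]


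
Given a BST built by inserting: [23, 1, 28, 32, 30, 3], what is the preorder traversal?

Tree insertion order: [23, 1, 28, 32, 30, 3]
Tree (level-order array): [23, 1, 28, None, 3, None, 32, None, None, 30]
Preorder traversal: [23, 1, 3, 28, 32, 30]


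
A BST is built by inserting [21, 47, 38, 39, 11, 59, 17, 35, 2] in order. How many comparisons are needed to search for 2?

Search path for 2: 21 -> 11 -> 2
Found: True
Comparisons: 3


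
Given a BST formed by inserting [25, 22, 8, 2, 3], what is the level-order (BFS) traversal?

Tree insertion order: [25, 22, 8, 2, 3]
Tree (level-order array): [25, 22, None, 8, None, 2, None, None, 3]
BFS from the root, enqueuing left then right child of each popped node:
  queue [25] -> pop 25, enqueue [22], visited so far: [25]
  queue [22] -> pop 22, enqueue [8], visited so far: [25, 22]
  queue [8] -> pop 8, enqueue [2], visited so far: [25, 22, 8]
  queue [2] -> pop 2, enqueue [3], visited so far: [25, 22, 8, 2]
  queue [3] -> pop 3, enqueue [none], visited so far: [25, 22, 8, 2, 3]
Result: [25, 22, 8, 2, 3]


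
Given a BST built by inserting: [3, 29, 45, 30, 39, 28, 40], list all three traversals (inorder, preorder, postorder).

Tree insertion order: [3, 29, 45, 30, 39, 28, 40]
Tree (level-order array): [3, None, 29, 28, 45, None, None, 30, None, None, 39, None, 40]
Inorder (L, root, R): [3, 28, 29, 30, 39, 40, 45]
Preorder (root, L, R): [3, 29, 28, 45, 30, 39, 40]
Postorder (L, R, root): [28, 40, 39, 30, 45, 29, 3]


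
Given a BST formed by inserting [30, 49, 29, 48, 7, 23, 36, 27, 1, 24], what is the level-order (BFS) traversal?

Tree insertion order: [30, 49, 29, 48, 7, 23, 36, 27, 1, 24]
Tree (level-order array): [30, 29, 49, 7, None, 48, None, 1, 23, 36, None, None, None, None, 27, None, None, 24]
BFS from the root, enqueuing left then right child of each popped node:
  queue [30] -> pop 30, enqueue [29, 49], visited so far: [30]
  queue [29, 49] -> pop 29, enqueue [7], visited so far: [30, 29]
  queue [49, 7] -> pop 49, enqueue [48], visited so far: [30, 29, 49]
  queue [7, 48] -> pop 7, enqueue [1, 23], visited so far: [30, 29, 49, 7]
  queue [48, 1, 23] -> pop 48, enqueue [36], visited so far: [30, 29, 49, 7, 48]
  queue [1, 23, 36] -> pop 1, enqueue [none], visited so far: [30, 29, 49, 7, 48, 1]
  queue [23, 36] -> pop 23, enqueue [27], visited so far: [30, 29, 49, 7, 48, 1, 23]
  queue [36, 27] -> pop 36, enqueue [none], visited so far: [30, 29, 49, 7, 48, 1, 23, 36]
  queue [27] -> pop 27, enqueue [24], visited so far: [30, 29, 49, 7, 48, 1, 23, 36, 27]
  queue [24] -> pop 24, enqueue [none], visited so far: [30, 29, 49, 7, 48, 1, 23, 36, 27, 24]
Result: [30, 29, 49, 7, 48, 1, 23, 36, 27, 24]


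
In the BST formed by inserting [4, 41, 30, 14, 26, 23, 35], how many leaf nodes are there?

Tree built from: [4, 41, 30, 14, 26, 23, 35]
Tree (level-order array): [4, None, 41, 30, None, 14, 35, None, 26, None, None, 23]
Rule: A leaf has 0 children.
Per-node child counts:
  node 4: 1 child(ren)
  node 41: 1 child(ren)
  node 30: 2 child(ren)
  node 14: 1 child(ren)
  node 26: 1 child(ren)
  node 23: 0 child(ren)
  node 35: 0 child(ren)
Matching nodes: [23, 35]
Count of leaf nodes: 2


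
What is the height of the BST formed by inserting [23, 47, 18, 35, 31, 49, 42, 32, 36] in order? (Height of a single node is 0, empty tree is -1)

Insertion order: [23, 47, 18, 35, 31, 49, 42, 32, 36]
Tree (level-order array): [23, 18, 47, None, None, 35, 49, 31, 42, None, None, None, 32, 36]
Compute height bottom-up (empty subtree = -1):
  height(18) = 1 + max(-1, -1) = 0
  height(32) = 1 + max(-1, -1) = 0
  height(31) = 1 + max(-1, 0) = 1
  height(36) = 1 + max(-1, -1) = 0
  height(42) = 1 + max(0, -1) = 1
  height(35) = 1 + max(1, 1) = 2
  height(49) = 1 + max(-1, -1) = 0
  height(47) = 1 + max(2, 0) = 3
  height(23) = 1 + max(0, 3) = 4
Height = 4


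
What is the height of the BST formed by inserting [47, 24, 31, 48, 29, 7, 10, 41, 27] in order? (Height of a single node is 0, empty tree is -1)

Insertion order: [47, 24, 31, 48, 29, 7, 10, 41, 27]
Tree (level-order array): [47, 24, 48, 7, 31, None, None, None, 10, 29, 41, None, None, 27]
Compute height bottom-up (empty subtree = -1):
  height(10) = 1 + max(-1, -1) = 0
  height(7) = 1 + max(-1, 0) = 1
  height(27) = 1 + max(-1, -1) = 0
  height(29) = 1 + max(0, -1) = 1
  height(41) = 1 + max(-1, -1) = 0
  height(31) = 1 + max(1, 0) = 2
  height(24) = 1 + max(1, 2) = 3
  height(48) = 1 + max(-1, -1) = 0
  height(47) = 1 + max(3, 0) = 4
Height = 4


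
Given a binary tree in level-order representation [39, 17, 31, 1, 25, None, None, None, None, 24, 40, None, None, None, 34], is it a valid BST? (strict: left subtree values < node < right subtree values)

Level-order array: [39, 17, 31, 1, 25, None, None, None, None, 24, 40, None, None, None, 34]
Validate using subtree bounds (lo, hi): at each node, require lo < value < hi,
then recurse left with hi=value and right with lo=value.
Preorder trace (stopping at first violation):
  at node 39 with bounds (-inf, +inf): OK
  at node 17 with bounds (-inf, 39): OK
  at node 1 with bounds (-inf, 17): OK
  at node 25 with bounds (17, 39): OK
  at node 24 with bounds (17, 25): OK
  at node 40 with bounds (25, 39): VIOLATION
Node 40 violates its bound: not (25 < 40 < 39).
Result: Not a valid BST


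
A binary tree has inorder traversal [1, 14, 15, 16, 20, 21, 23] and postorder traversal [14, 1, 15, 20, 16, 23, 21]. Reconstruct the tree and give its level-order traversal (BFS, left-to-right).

Inorder:   [1, 14, 15, 16, 20, 21, 23]
Postorder: [14, 1, 15, 20, 16, 23, 21]
Algorithm: postorder visits root last, so walk postorder right-to-left;
each value is the root of the current inorder slice — split it at that
value, recurse on the right subtree first, then the left.
Recursive splits:
  root=21; inorder splits into left=[1, 14, 15, 16, 20], right=[23]
  root=23; inorder splits into left=[], right=[]
  root=16; inorder splits into left=[1, 14, 15], right=[20]
  root=20; inorder splits into left=[], right=[]
  root=15; inorder splits into left=[1, 14], right=[]
  root=1; inorder splits into left=[], right=[14]
  root=14; inorder splits into left=[], right=[]
Reconstructed level-order: [21, 16, 23, 15, 20, 1, 14]


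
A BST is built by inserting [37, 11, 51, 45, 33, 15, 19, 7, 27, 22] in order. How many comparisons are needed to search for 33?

Search path for 33: 37 -> 11 -> 33
Found: True
Comparisons: 3


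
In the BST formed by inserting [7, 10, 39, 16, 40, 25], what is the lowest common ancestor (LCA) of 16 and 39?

Tree insertion order: [7, 10, 39, 16, 40, 25]
Tree (level-order array): [7, None, 10, None, 39, 16, 40, None, 25]
In a BST, the LCA of p=16, q=39 is the first node v on the
root-to-leaf path with p <= v <= q (go left if both < v, right if both > v).
Walk from root:
  at 7: both 16 and 39 > 7, go right
  at 10: both 16 and 39 > 10, go right
  at 39: 16 <= 39 <= 39, this is the LCA
LCA = 39


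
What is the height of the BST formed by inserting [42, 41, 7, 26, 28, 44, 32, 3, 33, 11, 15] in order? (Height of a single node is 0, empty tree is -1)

Insertion order: [42, 41, 7, 26, 28, 44, 32, 3, 33, 11, 15]
Tree (level-order array): [42, 41, 44, 7, None, None, None, 3, 26, None, None, 11, 28, None, 15, None, 32, None, None, None, 33]
Compute height bottom-up (empty subtree = -1):
  height(3) = 1 + max(-1, -1) = 0
  height(15) = 1 + max(-1, -1) = 0
  height(11) = 1 + max(-1, 0) = 1
  height(33) = 1 + max(-1, -1) = 0
  height(32) = 1 + max(-1, 0) = 1
  height(28) = 1 + max(-1, 1) = 2
  height(26) = 1 + max(1, 2) = 3
  height(7) = 1 + max(0, 3) = 4
  height(41) = 1 + max(4, -1) = 5
  height(44) = 1 + max(-1, -1) = 0
  height(42) = 1 + max(5, 0) = 6
Height = 6


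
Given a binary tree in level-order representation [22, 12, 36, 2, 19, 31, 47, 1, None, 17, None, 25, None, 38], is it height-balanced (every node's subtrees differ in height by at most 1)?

Tree (level-order array): [22, 12, 36, 2, 19, 31, 47, 1, None, 17, None, 25, None, 38]
Definition: a tree is height-balanced if, at every node, |h(left) - h(right)| <= 1 (empty subtree has height -1).
Bottom-up per-node check:
  node 1: h_left=-1, h_right=-1, diff=0 [OK], height=0
  node 2: h_left=0, h_right=-1, diff=1 [OK], height=1
  node 17: h_left=-1, h_right=-1, diff=0 [OK], height=0
  node 19: h_left=0, h_right=-1, diff=1 [OK], height=1
  node 12: h_left=1, h_right=1, diff=0 [OK], height=2
  node 25: h_left=-1, h_right=-1, diff=0 [OK], height=0
  node 31: h_left=0, h_right=-1, diff=1 [OK], height=1
  node 38: h_left=-1, h_right=-1, diff=0 [OK], height=0
  node 47: h_left=0, h_right=-1, diff=1 [OK], height=1
  node 36: h_left=1, h_right=1, diff=0 [OK], height=2
  node 22: h_left=2, h_right=2, diff=0 [OK], height=3
All nodes satisfy the balance condition.
Result: Balanced


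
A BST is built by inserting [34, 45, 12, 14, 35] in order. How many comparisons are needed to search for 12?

Search path for 12: 34 -> 12
Found: True
Comparisons: 2


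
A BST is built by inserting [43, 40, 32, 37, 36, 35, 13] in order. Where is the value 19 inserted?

Starting tree (level order): [43, 40, None, 32, None, 13, 37, None, None, 36, None, 35]
Insertion path: 43 -> 40 -> 32 -> 13
Result: insert 19 as right child of 13
Final tree (level order): [43, 40, None, 32, None, 13, 37, None, 19, 36, None, None, None, 35]


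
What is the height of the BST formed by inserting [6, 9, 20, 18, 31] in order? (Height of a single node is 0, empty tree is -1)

Insertion order: [6, 9, 20, 18, 31]
Tree (level-order array): [6, None, 9, None, 20, 18, 31]
Compute height bottom-up (empty subtree = -1):
  height(18) = 1 + max(-1, -1) = 0
  height(31) = 1 + max(-1, -1) = 0
  height(20) = 1 + max(0, 0) = 1
  height(9) = 1 + max(-1, 1) = 2
  height(6) = 1 + max(-1, 2) = 3
Height = 3


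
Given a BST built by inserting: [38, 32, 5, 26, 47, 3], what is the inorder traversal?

Tree insertion order: [38, 32, 5, 26, 47, 3]
Tree (level-order array): [38, 32, 47, 5, None, None, None, 3, 26]
Inorder traversal: [3, 5, 26, 32, 38, 47]


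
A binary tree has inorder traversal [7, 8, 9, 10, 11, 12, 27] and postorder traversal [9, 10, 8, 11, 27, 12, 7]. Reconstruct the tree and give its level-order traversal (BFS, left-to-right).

Inorder:   [7, 8, 9, 10, 11, 12, 27]
Postorder: [9, 10, 8, 11, 27, 12, 7]
Algorithm: postorder visits root last, so walk postorder right-to-left;
each value is the root of the current inorder slice — split it at that
value, recurse on the right subtree first, then the left.
Recursive splits:
  root=7; inorder splits into left=[], right=[8, 9, 10, 11, 12, 27]
  root=12; inorder splits into left=[8, 9, 10, 11], right=[27]
  root=27; inorder splits into left=[], right=[]
  root=11; inorder splits into left=[8, 9, 10], right=[]
  root=8; inorder splits into left=[], right=[9, 10]
  root=10; inorder splits into left=[9], right=[]
  root=9; inorder splits into left=[], right=[]
Reconstructed level-order: [7, 12, 11, 27, 8, 10, 9]


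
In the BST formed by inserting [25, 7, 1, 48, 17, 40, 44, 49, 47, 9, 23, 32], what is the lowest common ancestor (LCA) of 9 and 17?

Tree insertion order: [25, 7, 1, 48, 17, 40, 44, 49, 47, 9, 23, 32]
Tree (level-order array): [25, 7, 48, 1, 17, 40, 49, None, None, 9, 23, 32, 44, None, None, None, None, None, None, None, None, None, 47]
In a BST, the LCA of p=9, q=17 is the first node v on the
root-to-leaf path with p <= v <= q (go left if both < v, right if both > v).
Walk from root:
  at 25: both 9 and 17 < 25, go left
  at 7: both 9 and 17 > 7, go right
  at 17: 9 <= 17 <= 17, this is the LCA
LCA = 17


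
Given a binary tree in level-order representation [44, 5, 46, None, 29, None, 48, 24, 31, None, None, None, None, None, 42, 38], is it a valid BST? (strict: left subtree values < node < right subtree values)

Level-order array: [44, 5, 46, None, 29, None, 48, 24, 31, None, None, None, None, None, 42, 38]
Validate using subtree bounds (lo, hi): at each node, require lo < value < hi,
then recurse left with hi=value and right with lo=value.
Preorder trace (stopping at first violation):
  at node 44 with bounds (-inf, +inf): OK
  at node 5 with bounds (-inf, 44): OK
  at node 29 with bounds (5, 44): OK
  at node 24 with bounds (5, 29): OK
  at node 31 with bounds (29, 44): OK
  at node 42 with bounds (31, 44): OK
  at node 38 with bounds (31, 42): OK
  at node 46 with bounds (44, +inf): OK
  at node 48 with bounds (46, +inf): OK
No violation found at any node.
Result: Valid BST


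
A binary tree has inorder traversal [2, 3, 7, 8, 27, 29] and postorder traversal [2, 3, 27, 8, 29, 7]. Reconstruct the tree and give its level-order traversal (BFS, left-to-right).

Inorder:   [2, 3, 7, 8, 27, 29]
Postorder: [2, 3, 27, 8, 29, 7]
Algorithm: postorder visits root last, so walk postorder right-to-left;
each value is the root of the current inorder slice — split it at that
value, recurse on the right subtree first, then the left.
Recursive splits:
  root=7; inorder splits into left=[2, 3], right=[8, 27, 29]
  root=29; inorder splits into left=[8, 27], right=[]
  root=8; inorder splits into left=[], right=[27]
  root=27; inorder splits into left=[], right=[]
  root=3; inorder splits into left=[2], right=[]
  root=2; inorder splits into left=[], right=[]
Reconstructed level-order: [7, 3, 29, 2, 8, 27]


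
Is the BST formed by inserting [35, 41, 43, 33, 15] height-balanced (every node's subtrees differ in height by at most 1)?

Tree (level-order array): [35, 33, 41, 15, None, None, 43]
Definition: a tree is height-balanced if, at every node, |h(left) - h(right)| <= 1 (empty subtree has height -1).
Bottom-up per-node check:
  node 15: h_left=-1, h_right=-1, diff=0 [OK], height=0
  node 33: h_left=0, h_right=-1, diff=1 [OK], height=1
  node 43: h_left=-1, h_right=-1, diff=0 [OK], height=0
  node 41: h_left=-1, h_right=0, diff=1 [OK], height=1
  node 35: h_left=1, h_right=1, diff=0 [OK], height=2
All nodes satisfy the balance condition.
Result: Balanced


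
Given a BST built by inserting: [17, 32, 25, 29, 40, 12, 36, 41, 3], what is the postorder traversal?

Tree insertion order: [17, 32, 25, 29, 40, 12, 36, 41, 3]
Tree (level-order array): [17, 12, 32, 3, None, 25, 40, None, None, None, 29, 36, 41]
Postorder traversal: [3, 12, 29, 25, 36, 41, 40, 32, 17]


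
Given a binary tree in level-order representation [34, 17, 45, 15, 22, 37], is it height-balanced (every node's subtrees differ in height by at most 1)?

Tree (level-order array): [34, 17, 45, 15, 22, 37]
Definition: a tree is height-balanced if, at every node, |h(left) - h(right)| <= 1 (empty subtree has height -1).
Bottom-up per-node check:
  node 15: h_left=-1, h_right=-1, diff=0 [OK], height=0
  node 22: h_left=-1, h_right=-1, diff=0 [OK], height=0
  node 17: h_left=0, h_right=0, diff=0 [OK], height=1
  node 37: h_left=-1, h_right=-1, diff=0 [OK], height=0
  node 45: h_left=0, h_right=-1, diff=1 [OK], height=1
  node 34: h_left=1, h_right=1, diff=0 [OK], height=2
All nodes satisfy the balance condition.
Result: Balanced


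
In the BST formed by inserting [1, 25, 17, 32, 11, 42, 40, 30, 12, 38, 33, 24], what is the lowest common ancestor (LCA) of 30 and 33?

Tree insertion order: [1, 25, 17, 32, 11, 42, 40, 30, 12, 38, 33, 24]
Tree (level-order array): [1, None, 25, 17, 32, 11, 24, 30, 42, None, 12, None, None, None, None, 40, None, None, None, 38, None, 33]
In a BST, the LCA of p=30, q=33 is the first node v on the
root-to-leaf path with p <= v <= q (go left if both < v, right if both > v).
Walk from root:
  at 1: both 30 and 33 > 1, go right
  at 25: both 30 and 33 > 25, go right
  at 32: 30 <= 32 <= 33, this is the LCA
LCA = 32


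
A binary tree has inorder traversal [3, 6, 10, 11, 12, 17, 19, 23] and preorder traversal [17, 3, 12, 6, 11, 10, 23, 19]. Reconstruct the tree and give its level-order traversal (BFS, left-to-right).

Inorder:  [3, 6, 10, 11, 12, 17, 19, 23]
Preorder: [17, 3, 12, 6, 11, 10, 23, 19]
Algorithm: preorder visits root first, so consume preorder in order;
for each root, split the current inorder slice at that value into
left-subtree inorder and right-subtree inorder, then recurse.
Recursive splits:
  root=17; inorder splits into left=[3, 6, 10, 11, 12], right=[19, 23]
  root=3; inorder splits into left=[], right=[6, 10, 11, 12]
  root=12; inorder splits into left=[6, 10, 11], right=[]
  root=6; inorder splits into left=[], right=[10, 11]
  root=11; inorder splits into left=[10], right=[]
  root=10; inorder splits into left=[], right=[]
  root=23; inorder splits into left=[19], right=[]
  root=19; inorder splits into left=[], right=[]
Reconstructed level-order: [17, 3, 23, 12, 19, 6, 11, 10]


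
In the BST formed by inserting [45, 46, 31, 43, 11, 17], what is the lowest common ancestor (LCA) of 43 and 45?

Tree insertion order: [45, 46, 31, 43, 11, 17]
Tree (level-order array): [45, 31, 46, 11, 43, None, None, None, 17]
In a BST, the LCA of p=43, q=45 is the first node v on the
root-to-leaf path with p <= v <= q (go left if both < v, right if both > v).
Walk from root:
  at 45: 43 <= 45 <= 45, this is the LCA
LCA = 45


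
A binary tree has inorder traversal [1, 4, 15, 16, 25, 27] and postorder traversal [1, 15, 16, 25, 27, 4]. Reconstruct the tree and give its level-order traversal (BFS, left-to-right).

Inorder:   [1, 4, 15, 16, 25, 27]
Postorder: [1, 15, 16, 25, 27, 4]
Algorithm: postorder visits root last, so walk postorder right-to-left;
each value is the root of the current inorder slice — split it at that
value, recurse on the right subtree first, then the left.
Recursive splits:
  root=4; inorder splits into left=[1], right=[15, 16, 25, 27]
  root=27; inorder splits into left=[15, 16, 25], right=[]
  root=25; inorder splits into left=[15, 16], right=[]
  root=16; inorder splits into left=[15], right=[]
  root=15; inorder splits into left=[], right=[]
  root=1; inorder splits into left=[], right=[]
Reconstructed level-order: [4, 1, 27, 25, 16, 15]


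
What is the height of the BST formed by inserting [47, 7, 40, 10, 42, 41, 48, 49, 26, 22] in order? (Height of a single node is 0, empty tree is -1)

Insertion order: [47, 7, 40, 10, 42, 41, 48, 49, 26, 22]
Tree (level-order array): [47, 7, 48, None, 40, None, 49, 10, 42, None, None, None, 26, 41, None, 22]
Compute height bottom-up (empty subtree = -1):
  height(22) = 1 + max(-1, -1) = 0
  height(26) = 1 + max(0, -1) = 1
  height(10) = 1 + max(-1, 1) = 2
  height(41) = 1 + max(-1, -1) = 0
  height(42) = 1 + max(0, -1) = 1
  height(40) = 1 + max(2, 1) = 3
  height(7) = 1 + max(-1, 3) = 4
  height(49) = 1 + max(-1, -1) = 0
  height(48) = 1 + max(-1, 0) = 1
  height(47) = 1 + max(4, 1) = 5
Height = 5


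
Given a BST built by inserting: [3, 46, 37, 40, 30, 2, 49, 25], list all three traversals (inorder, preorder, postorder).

Tree insertion order: [3, 46, 37, 40, 30, 2, 49, 25]
Tree (level-order array): [3, 2, 46, None, None, 37, 49, 30, 40, None, None, 25]
Inorder (L, root, R): [2, 3, 25, 30, 37, 40, 46, 49]
Preorder (root, L, R): [3, 2, 46, 37, 30, 25, 40, 49]
Postorder (L, R, root): [2, 25, 30, 40, 37, 49, 46, 3]


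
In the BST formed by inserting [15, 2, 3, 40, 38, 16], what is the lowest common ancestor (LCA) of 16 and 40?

Tree insertion order: [15, 2, 3, 40, 38, 16]
Tree (level-order array): [15, 2, 40, None, 3, 38, None, None, None, 16]
In a BST, the LCA of p=16, q=40 is the first node v on the
root-to-leaf path with p <= v <= q (go left if both < v, right if both > v).
Walk from root:
  at 15: both 16 and 40 > 15, go right
  at 40: 16 <= 40 <= 40, this is the LCA
LCA = 40


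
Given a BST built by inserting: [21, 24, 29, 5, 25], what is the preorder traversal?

Tree insertion order: [21, 24, 29, 5, 25]
Tree (level-order array): [21, 5, 24, None, None, None, 29, 25]
Preorder traversal: [21, 5, 24, 29, 25]


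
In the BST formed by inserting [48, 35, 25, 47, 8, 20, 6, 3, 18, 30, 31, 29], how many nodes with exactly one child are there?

Tree built from: [48, 35, 25, 47, 8, 20, 6, 3, 18, 30, 31, 29]
Tree (level-order array): [48, 35, None, 25, 47, 8, 30, None, None, 6, 20, 29, 31, 3, None, 18]
Rule: These are nodes with exactly 1 non-null child.
Per-node child counts:
  node 48: 1 child(ren)
  node 35: 2 child(ren)
  node 25: 2 child(ren)
  node 8: 2 child(ren)
  node 6: 1 child(ren)
  node 3: 0 child(ren)
  node 20: 1 child(ren)
  node 18: 0 child(ren)
  node 30: 2 child(ren)
  node 29: 0 child(ren)
  node 31: 0 child(ren)
  node 47: 0 child(ren)
Matching nodes: [48, 6, 20]
Count of nodes with exactly one child: 3


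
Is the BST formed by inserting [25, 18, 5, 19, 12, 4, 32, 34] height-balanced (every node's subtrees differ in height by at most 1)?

Tree (level-order array): [25, 18, 32, 5, 19, None, 34, 4, 12]
Definition: a tree is height-balanced if, at every node, |h(left) - h(right)| <= 1 (empty subtree has height -1).
Bottom-up per-node check:
  node 4: h_left=-1, h_right=-1, diff=0 [OK], height=0
  node 12: h_left=-1, h_right=-1, diff=0 [OK], height=0
  node 5: h_left=0, h_right=0, diff=0 [OK], height=1
  node 19: h_left=-1, h_right=-1, diff=0 [OK], height=0
  node 18: h_left=1, h_right=0, diff=1 [OK], height=2
  node 34: h_left=-1, h_right=-1, diff=0 [OK], height=0
  node 32: h_left=-1, h_right=0, diff=1 [OK], height=1
  node 25: h_left=2, h_right=1, diff=1 [OK], height=3
All nodes satisfy the balance condition.
Result: Balanced


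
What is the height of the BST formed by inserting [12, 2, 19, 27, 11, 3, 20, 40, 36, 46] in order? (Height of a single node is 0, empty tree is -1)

Insertion order: [12, 2, 19, 27, 11, 3, 20, 40, 36, 46]
Tree (level-order array): [12, 2, 19, None, 11, None, 27, 3, None, 20, 40, None, None, None, None, 36, 46]
Compute height bottom-up (empty subtree = -1):
  height(3) = 1 + max(-1, -1) = 0
  height(11) = 1 + max(0, -1) = 1
  height(2) = 1 + max(-1, 1) = 2
  height(20) = 1 + max(-1, -1) = 0
  height(36) = 1 + max(-1, -1) = 0
  height(46) = 1 + max(-1, -1) = 0
  height(40) = 1 + max(0, 0) = 1
  height(27) = 1 + max(0, 1) = 2
  height(19) = 1 + max(-1, 2) = 3
  height(12) = 1 + max(2, 3) = 4
Height = 4


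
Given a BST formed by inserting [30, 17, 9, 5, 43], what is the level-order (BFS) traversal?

Tree insertion order: [30, 17, 9, 5, 43]
Tree (level-order array): [30, 17, 43, 9, None, None, None, 5]
BFS from the root, enqueuing left then right child of each popped node:
  queue [30] -> pop 30, enqueue [17, 43], visited so far: [30]
  queue [17, 43] -> pop 17, enqueue [9], visited so far: [30, 17]
  queue [43, 9] -> pop 43, enqueue [none], visited so far: [30, 17, 43]
  queue [9] -> pop 9, enqueue [5], visited so far: [30, 17, 43, 9]
  queue [5] -> pop 5, enqueue [none], visited so far: [30, 17, 43, 9, 5]
Result: [30, 17, 43, 9, 5]


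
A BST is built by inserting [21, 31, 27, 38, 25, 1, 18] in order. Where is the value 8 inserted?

Starting tree (level order): [21, 1, 31, None, 18, 27, 38, None, None, 25]
Insertion path: 21 -> 1 -> 18
Result: insert 8 as left child of 18
Final tree (level order): [21, 1, 31, None, 18, 27, 38, 8, None, 25]


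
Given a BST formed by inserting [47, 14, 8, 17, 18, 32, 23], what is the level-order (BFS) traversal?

Tree insertion order: [47, 14, 8, 17, 18, 32, 23]
Tree (level-order array): [47, 14, None, 8, 17, None, None, None, 18, None, 32, 23]
BFS from the root, enqueuing left then right child of each popped node:
  queue [47] -> pop 47, enqueue [14], visited so far: [47]
  queue [14] -> pop 14, enqueue [8, 17], visited so far: [47, 14]
  queue [8, 17] -> pop 8, enqueue [none], visited so far: [47, 14, 8]
  queue [17] -> pop 17, enqueue [18], visited so far: [47, 14, 8, 17]
  queue [18] -> pop 18, enqueue [32], visited so far: [47, 14, 8, 17, 18]
  queue [32] -> pop 32, enqueue [23], visited so far: [47, 14, 8, 17, 18, 32]
  queue [23] -> pop 23, enqueue [none], visited so far: [47, 14, 8, 17, 18, 32, 23]
Result: [47, 14, 8, 17, 18, 32, 23]


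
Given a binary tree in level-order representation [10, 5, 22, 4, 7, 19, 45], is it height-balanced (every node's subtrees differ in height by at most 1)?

Tree (level-order array): [10, 5, 22, 4, 7, 19, 45]
Definition: a tree is height-balanced if, at every node, |h(left) - h(right)| <= 1 (empty subtree has height -1).
Bottom-up per-node check:
  node 4: h_left=-1, h_right=-1, diff=0 [OK], height=0
  node 7: h_left=-1, h_right=-1, diff=0 [OK], height=0
  node 5: h_left=0, h_right=0, diff=0 [OK], height=1
  node 19: h_left=-1, h_right=-1, diff=0 [OK], height=0
  node 45: h_left=-1, h_right=-1, diff=0 [OK], height=0
  node 22: h_left=0, h_right=0, diff=0 [OK], height=1
  node 10: h_left=1, h_right=1, diff=0 [OK], height=2
All nodes satisfy the balance condition.
Result: Balanced


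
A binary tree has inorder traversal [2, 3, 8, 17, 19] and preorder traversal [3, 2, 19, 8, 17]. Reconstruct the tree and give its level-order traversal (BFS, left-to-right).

Inorder:  [2, 3, 8, 17, 19]
Preorder: [3, 2, 19, 8, 17]
Algorithm: preorder visits root first, so consume preorder in order;
for each root, split the current inorder slice at that value into
left-subtree inorder and right-subtree inorder, then recurse.
Recursive splits:
  root=3; inorder splits into left=[2], right=[8, 17, 19]
  root=2; inorder splits into left=[], right=[]
  root=19; inorder splits into left=[8, 17], right=[]
  root=8; inorder splits into left=[], right=[17]
  root=17; inorder splits into left=[], right=[]
Reconstructed level-order: [3, 2, 19, 8, 17]


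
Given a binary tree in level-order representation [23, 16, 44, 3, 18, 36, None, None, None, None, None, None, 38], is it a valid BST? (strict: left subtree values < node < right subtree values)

Level-order array: [23, 16, 44, 3, 18, 36, None, None, None, None, None, None, 38]
Validate using subtree bounds (lo, hi): at each node, require lo < value < hi,
then recurse left with hi=value and right with lo=value.
Preorder trace (stopping at first violation):
  at node 23 with bounds (-inf, +inf): OK
  at node 16 with bounds (-inf, 23): OK
  at node 3 with bounds (-inf, 16): OK
  at node 18 with bounds (16, 23): OK
  at node 44 with bounds (23, +inf): OK
  at node 36 with bounds (23, 44): OK
  at node 38 with bounds (36, 44): OK
No violation found at any node.
Result: Valid BST


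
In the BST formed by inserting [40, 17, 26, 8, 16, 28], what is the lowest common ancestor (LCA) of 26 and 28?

Tree insertion order: [40, 17, 26, 8, 16, 28]
Tree (level-order array): [40, 17, None, 8, 26, None, 16, None, 28]
In a BST, the LCA of p=26, q=28 is the first node v on the
root-to-leaf path with p <= v <= q (go left if both < v, right if both > v).
Walk from root:
  at 40: both 26 and 28 < 40, go left
  at 17: both 26 and 28 > 17, go right
  at 26: 26 <= 26 <= 28, this is the LCA
LCA = 26


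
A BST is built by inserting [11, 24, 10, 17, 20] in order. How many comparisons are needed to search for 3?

Search path for 3: 11 -> 10
Found: False
Comparisons: 2


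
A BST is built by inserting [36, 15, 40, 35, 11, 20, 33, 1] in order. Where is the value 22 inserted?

Starting tree (level order): [36, 15, 40, 11, 35, None, None, 1, None, 20, None, None, None, None, 33]
Insertion path: 36 -> 15 -> 35 -> 20 -> 33
Result: insert 22 as left child of 33
Final tree (level order): [36, 15, 40, 11, 35, None, None, 1, None, 20, None, None, None, None, 33, 22]


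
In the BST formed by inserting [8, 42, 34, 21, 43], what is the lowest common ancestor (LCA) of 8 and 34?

Tree insertion order: [8, 42, 34, 21, 43]
Tree (level-order array): [8, None, 42, 34, 43, 21]
In a BST, the LCA of p=8, q=34 is the first node v on the
root-to-leaf path with p <= v <= q (go left if both < v, right if both > v).
Walk from root:
  at 8: 8 <= 8 <= 34, this is the LCA
LCA = 8


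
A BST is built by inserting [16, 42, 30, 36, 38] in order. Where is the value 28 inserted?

Starting tree (level order): [16, None, 42, 30, None, None, 36, None, 38]
Insertion path: 16 -> 42 -> 30
Result: insert 28 as left child of 30
Final tree (level order): [16, None, 42, 30, None, 28, 36, None, None, None, 38]


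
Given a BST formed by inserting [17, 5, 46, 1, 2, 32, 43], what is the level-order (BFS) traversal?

Tree insertion order: [17, 5, 46, 1, 2, 32, 43]
Tree (level-order array): [17, 5, 46, 1, None, 32, None, None, 2, None, 43]
BFS from the root, enqueuing left then right child of each popped node:
  queue [17] -> pop 17, enqueue [5, 46], visited so far: [17]
  queue [5, 46] -> pop 5, enqueue [1], visited so far: [17, 5]
  queue [46, 1] -> pop 46, enqueue [32], visited so far: [17, 5, 46]
  queue [1, 32] -> pop 1, enqueue [2], visited so far: [17, 5, 46, 1]
  queue [32, 2] -> pop 32, enqueue [43], visited so far: [17, 5, 46, 1, 32]
  queue [2, 43] -> pop 2, enqueue [none], visited so far: [17, 5, 46, 1, 32, 2]
  queue [43] -> pop 43, enqueue [none], visited so far: [17, 5, 46, 1, 32, 2, 43]
Result: [17, 5, 46, 1, 32, 2, 43]


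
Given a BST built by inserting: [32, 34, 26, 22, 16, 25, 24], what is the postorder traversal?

Tree insertion order: [32, 34, 26, 22, 16, 25, 24]
Tree (level-order array): [32, 26, 34, 22, None, None, None, 16, 25, None, None, 24]
Postorder traversal: [16, 24, 25, 22, 26, 34, 32]


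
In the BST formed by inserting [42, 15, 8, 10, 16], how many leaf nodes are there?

Tree built from: [42, 15, 8, 10, 16]
Tree (level-order array): [42, 15, None, 8, 16, None, 10]
Rule: A leaf has 0 children.
Per-node child counts:
  node 42: 1 child(ren)
  node 15: 2 child(ren)
  node 8: 1 child(ren)
  node 10: 0 child(ren)
  node 16: 0 child(ren)
Matching nodes: [10, 16]
Count of leaf nodes: 2


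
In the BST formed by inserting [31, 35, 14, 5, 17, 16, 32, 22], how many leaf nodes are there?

Tree built from: [31, 35, 14, 5, 17, 16, 32, 22]
Tree (level-order array): [31, 14, 35, 5, 17, 32, None, None, None, 16, 22]
Rule: A leaf has 0 children.
Per-node child counts:
  node 31: 2 child(ren)
  node 14: 2 child(ren)
  node 5: 0 child(ren)
  node 17: 2 child(ren)
  node 16: 0 child(ren)
  node 22: 0 child(ren)
  node 35: 1 child(ren)
  node 32: 0 child(ren)
Matching nodes: [5, 16, 22, 32]
Count of leaf nodes: 4


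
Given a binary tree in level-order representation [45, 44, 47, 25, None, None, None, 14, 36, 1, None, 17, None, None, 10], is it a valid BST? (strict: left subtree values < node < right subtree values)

Level-order array: [45, 44, 47, 25, None, None, None, 14, 36, 1, None, 17, None, None, 10]
Validate using subtree bounds (lo, hi): at each node, require lo < value < hi,
then recurse left with hi=value and right with lo=value.
Preorder trace (stopping at first violation):
  at node 45 with bounds (-inf, +inf): OK
  at node 44 with bounds (-inf, 45): OK
  at node 25 with bounds (-inf, 44): OK
  at node 14 with bounds (-inf, 25): OK
  at node 1 with bounds (-inf, 14): OK
  at node 10 with bounds (1, 14): OK
  at node 36 with bounds (25, 44): OK
  at node 17 with bounds (25, 36): VIOLATION
Node 17 violates its bound: not (25 < 17 < 36).
Result: Not a valid BST


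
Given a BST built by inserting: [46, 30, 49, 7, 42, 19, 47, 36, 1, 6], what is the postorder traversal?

Tree insertion order: [46, 30, 49, 7, 42, 19, 47, 36, 1, 6]
Tree (level-order array): [46, 30, 49, 7, 42, 47, None, 1, 19, 36, None, None, None, None, 6]
Postorder traversal: [6, 1, 19, 7, 36, 42, 30, 47, 49, 46]


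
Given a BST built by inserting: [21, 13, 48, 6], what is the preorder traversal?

Tree insertion order: [21, 13, 48, 6]
Tree (level-order array): [21, 13, 48, 6]
Preorder traversal: [21, 13, 6, 48]


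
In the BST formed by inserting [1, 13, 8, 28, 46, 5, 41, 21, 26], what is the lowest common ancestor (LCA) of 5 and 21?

Tree insertion order: [1, 13, 8, 28, 46, 5, 41, 21, 26]
Tree (level-order array): [1, None, 13, 8, 28, 5, None, 21, 46, None, None, None, 26, 41]
In a BST, the LCA of p=5, q=21 is the first node v on the
root-to-leaf path with p <= v <= q (go left if both < v, right if both > v).
Walk from root:
  at 1: both 5 and 21 > 1, go right
  at 13: 5 <= 13 <= 21, this is the LCA
LCA = 13


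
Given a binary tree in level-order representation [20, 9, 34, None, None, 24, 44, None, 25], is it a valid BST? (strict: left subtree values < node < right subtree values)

Level-order array: [20, 9, 34, None, None, 24, 44, None, 25]
Validate using subtree bounds (lo, hi): at each node, require lo < value < hi,
then recurse left with hi=value and right with lo=value.
Preorder trace (stopping at first violation):
  at node 20 with bounds (-inf, +inf): OK
  at node 9 with bounds (-inf, 20): OK
  at node 34 with bounds (20, +inf): OK
  at node 24 with bounds (20, 34): OK
  at node 25 with bounds (24, 34): OK
  at node 44 with bounds (34, +inf): OK
No violation found at any node.
Result: Valid BST


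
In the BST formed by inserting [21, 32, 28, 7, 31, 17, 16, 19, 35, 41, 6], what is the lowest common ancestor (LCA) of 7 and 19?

Tree insertion order: [21, 32, 28, 7, 31, 17, 16, 19, 35, 41, 6]
Tree (level-order array): [21, 7, 32, 6, 17, 28, 35, None, None, 16, 19, None, 31, None, 41]
In a BST, the LCA of p=7, q=19 is the first node v on the
root-to-leaf path with p <= v <= q (go left if both < v, right if both > v).
Walk from root:
  at 21: both 7 and 19 < 21, go left
  at 7: 7 <= 7 <= 19, this is the LCA
LCA = 7


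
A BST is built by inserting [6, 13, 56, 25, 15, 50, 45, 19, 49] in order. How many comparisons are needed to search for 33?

Search path for 33: 6 -> 13 -> 56 -> 25 -> 50 -> 45
Found: False
Comparisons: 6


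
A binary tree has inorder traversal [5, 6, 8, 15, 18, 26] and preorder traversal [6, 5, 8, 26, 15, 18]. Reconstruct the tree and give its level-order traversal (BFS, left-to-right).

Inorder:  [5, 6, 8, 15, 18, 26]
Preorder: [6, 5, 8, 26, 15, 18]
Algorithm: preorder visits root first, so consume preorder in order;
for each root, split the current inorder slice at that value into
left-subtree inorder and right-subtree inorder, then recurse.
Recursive splits:
  root=6; inorder splits into left=[5], right=[8, 15, 18, 26]
  root=5; inorder splits into left=[], right=[]
  root=8; inorder splits into left=[], right=[15, 18, 26]
  root=26; inorder splits into left=[15, 18], right=[]
  root=15; inorder splits into left=[], right=[18]
  root=18; inorder splits into left=[], right=[]
Reconstructed level-order: [6, 5, 8, 26, 15, 18]


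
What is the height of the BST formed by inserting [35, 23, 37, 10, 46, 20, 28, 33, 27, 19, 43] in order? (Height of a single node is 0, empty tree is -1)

Insertion order: [35, 23, 37, 10, 46, 20, 28, 33, 27, 19, 43]
Tree (level-order array): [35, 23, 37, 10, 28, None, 46, None, 20, 27, 33, 43, None, 19]
Compute height bottom-up (empty subtree = -1):
  height(19) = 1 + max(-1, -1) = 0
  height(20) = 1 + max(0, -1) = 1
  height(10) = 1 + max(-1, 1) = 2
  height(27) = 1 + max(-1, -1) = 0
  height(33) = 1 + max(-1, -1) = 0
  height(28) = 1 + max(0, 0) = 1
  height(23) = 1 + max(2, 1) = 3
  height(43) = 1 + max(-1, -1) = 0
  height(46) = 1 + max(0, -1) = 1
  height(37) = 1 + max(-1, 1) = 2
  height(35) = 1 + max(3, 2) = 4
Height = 4


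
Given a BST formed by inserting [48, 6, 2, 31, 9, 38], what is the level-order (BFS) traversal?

Tree insertion order: [48, 6, 2, 31, 9, 38]
Tree (level-order array): [48, 6, None, 2, 31, None, None, 9, 38]
BFS from the root, enqueuing left then right child of each popped node:
  queue [48] -> pop 48, enqueue [6], visited so far: [48]
  queue [6] -> pop 6, enqueue [2, 31], visited so far: [48, 6]
  queue [2, 31] -> pop 2, enqueue [none], visited so far: [48, 6, 2]
  queue [31] -> pop 31, enqueue [9, 38], visited so far: [48, 6, 2, 31]
  queue [9, 38] -> pop 9, enqueue [none], visited so far: [48, 6, 2, 31, 9]
  queue [38] -> pop 38, enqueue [none], visited so far: [48, 6, 2, 31, 9, 38]
Result: [48, 6, 2, 31, 9, 38]
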